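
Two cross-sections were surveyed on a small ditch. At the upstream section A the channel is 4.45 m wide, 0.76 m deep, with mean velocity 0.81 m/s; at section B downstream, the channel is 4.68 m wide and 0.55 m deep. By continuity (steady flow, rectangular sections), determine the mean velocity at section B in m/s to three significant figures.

Q = A₁V₁ = (4.45×0.76) × 0.81 = 2.739 m³/s
A₂ = 4.68 × 0.55 = 2.574 m²
V₂ = Q/A₂ = 2.739/2.574 = 1.064 m/s

1.06 m/s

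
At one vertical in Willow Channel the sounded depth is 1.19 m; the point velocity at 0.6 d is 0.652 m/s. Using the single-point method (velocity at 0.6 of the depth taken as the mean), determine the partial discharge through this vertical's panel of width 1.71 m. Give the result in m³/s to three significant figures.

v̄ = v₀.₆ = 0.652 m/s
q = v̄ × d × w = 0.6520 × 1.19 × 1.71 = 1.327 m³/s

1.33 m³/s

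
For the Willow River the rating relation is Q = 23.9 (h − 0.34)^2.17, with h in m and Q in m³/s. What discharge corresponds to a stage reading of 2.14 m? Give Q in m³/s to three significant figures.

Q = 23.9 × (2.14 − 0.34)^2.17 = 23.9 × 1.8^2.17 = 85.57 m³/s

85.6 m³/s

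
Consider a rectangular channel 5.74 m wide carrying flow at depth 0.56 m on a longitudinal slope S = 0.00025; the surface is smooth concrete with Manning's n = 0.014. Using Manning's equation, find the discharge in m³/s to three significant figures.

2.19 m³/s

A = b·y = 5.74 × 0.56 = 3.214 m²
P = b + 2y = 5.74 + 2×0.56 = 6.860 m
R = A/P = 3.214/6.860 = 0.4686 m
Q = (1/n)·A·R^(2/3)·S^(1/2) = (1/0.014) × 3.214 × 0.4686^(2/3) × 0.00025^(1/2) = 2.190 m³/s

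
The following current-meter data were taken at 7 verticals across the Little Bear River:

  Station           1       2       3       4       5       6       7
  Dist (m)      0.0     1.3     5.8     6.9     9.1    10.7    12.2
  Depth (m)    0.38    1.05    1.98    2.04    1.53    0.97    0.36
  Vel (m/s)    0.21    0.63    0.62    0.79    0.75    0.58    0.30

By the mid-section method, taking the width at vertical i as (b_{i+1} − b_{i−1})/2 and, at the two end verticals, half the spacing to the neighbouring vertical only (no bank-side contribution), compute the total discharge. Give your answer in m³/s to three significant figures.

w_1 = (1.3 − 0.0)/2 = 0.65 m; q_1 = 0.21 × 0.38 × 0.65 = 0.05187 m³/s
w_2 = (5.8 − 0.0)/2 = 2.9 m; q_2 = 0.63 × 1.05 × 2.9 = 1.918 m³/s
w_3 = (6.9 − 1.3)/2 = 2.8 m; q_3 = 0.62 × 1.98 × 2.8 = 3.437 m³/s
w_4 = (9.1 − 5.8)/2 = 1.65 m; q_4 = 0.79 × 2.04 × 1.65 = 2.659 m³/s
w_5 = (10.7 − 6.9)/2 = 1.9 m; q_5 = 0.75 × 1.53 × 1.9 = 2.180 m³/s
w_6 = (12.2 − 9.1)/2 = 1.55 m; q_6 = 0.58 × 0.97 × 1.55 = 0.8720 m³/s
w_7 = (12.2 − 10.7)/2 = 0.75 m; q_7 = 0.30 × 0.36 × 0.75 = 0.08100 m³/s
Q = Σ qᵢ = 11.20 m³/s

11.2 m³/s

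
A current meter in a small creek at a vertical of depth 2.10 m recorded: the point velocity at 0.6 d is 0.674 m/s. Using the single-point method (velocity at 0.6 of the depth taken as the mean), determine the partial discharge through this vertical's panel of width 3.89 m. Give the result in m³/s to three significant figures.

v̄ = v₀.₆ = 0.674 m/s
q = v̄ × d × w = 0.6740 × 2.10 × 3.89 = 5.506 m³/s

5.51 m³/s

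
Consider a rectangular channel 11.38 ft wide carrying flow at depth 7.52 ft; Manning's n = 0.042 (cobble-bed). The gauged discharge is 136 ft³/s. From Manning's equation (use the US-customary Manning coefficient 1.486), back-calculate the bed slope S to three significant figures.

A = b·y = 11.38 × 7.52 = 85.58 ft²
P = b + 2y = 11.38 + 2×7.52 = 26.42 ft
R = A/P = 85.58/26.42 = 3.239 ft
S = (Q·n / (1.486·A·R^(2/3)))² = (136×0.042 / (1.486×85.58×2.189))² = 0.0004210

0.000421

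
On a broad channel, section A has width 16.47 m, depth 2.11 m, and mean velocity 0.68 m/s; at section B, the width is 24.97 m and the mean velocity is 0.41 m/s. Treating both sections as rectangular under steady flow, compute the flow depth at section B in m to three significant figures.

Q = A₁V₁ = (16.47×2.11) × 0.68 = 23.63 m³/s
d₂ = Q/(b₂ V₂) = 23.63/(24.97×0.41) = 2.308 m

2.31 m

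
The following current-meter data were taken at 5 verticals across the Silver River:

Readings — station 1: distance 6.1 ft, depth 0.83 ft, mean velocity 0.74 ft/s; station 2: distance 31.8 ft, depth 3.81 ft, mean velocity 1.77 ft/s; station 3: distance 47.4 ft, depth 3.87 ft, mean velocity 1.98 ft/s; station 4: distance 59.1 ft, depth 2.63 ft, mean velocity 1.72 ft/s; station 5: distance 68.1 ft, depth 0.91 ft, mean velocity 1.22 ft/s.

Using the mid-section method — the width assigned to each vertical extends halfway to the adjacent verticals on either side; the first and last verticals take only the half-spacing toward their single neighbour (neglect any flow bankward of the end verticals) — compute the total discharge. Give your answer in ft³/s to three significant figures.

304 ft³/s

w_1 = (31.8 − 6.1)/2 = 12.85 ft; q_1 = 0.74 × 0.83 × 12.85 = 7.892 ft³/s
w_2 = (47.4 − 6.1)/2 = 20.65 ft; q_2 = 1.77 × 3.81 × 20.65 = 139.3 ft³/s
w_3 = (59.1 − 31.8)/2 = 13.65 ft; q_3 = 1.98 × 3.87 × 13.65 = 104.6 ft³/s
w_4 = (68.1 − 47.4)/2 = 10.35 ft; q_4 = 1.72 × 2.63 × 10.35 = 46.82 ft³/s
w_5 = (68.1 − 59.1)/2 = 4.5 ft; q_5 = 1.22 × 0.91 × 4.5 = 4.996 ft³/s
Q = Σ qᵢ = 303.6 ft³/s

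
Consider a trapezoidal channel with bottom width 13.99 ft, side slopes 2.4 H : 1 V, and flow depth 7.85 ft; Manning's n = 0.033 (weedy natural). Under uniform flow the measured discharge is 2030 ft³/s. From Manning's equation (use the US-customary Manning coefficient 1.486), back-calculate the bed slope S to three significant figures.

0.00388

A = (b + z·y)·y = (13.99 + 2.4×7.85)×7.85 = 257.7 ft²
P = b + 2y√(1+z²) = 13.99 + 2×7.85×√(1+2.4²) = 54.81 ft
R = A/P = 257.7/54.81 = 4.702 ft
S = (Q·n / (1.486·A·R^(2/3)))² = (2030×0.033 / (1.486×257.7×2.807))² = 0.003884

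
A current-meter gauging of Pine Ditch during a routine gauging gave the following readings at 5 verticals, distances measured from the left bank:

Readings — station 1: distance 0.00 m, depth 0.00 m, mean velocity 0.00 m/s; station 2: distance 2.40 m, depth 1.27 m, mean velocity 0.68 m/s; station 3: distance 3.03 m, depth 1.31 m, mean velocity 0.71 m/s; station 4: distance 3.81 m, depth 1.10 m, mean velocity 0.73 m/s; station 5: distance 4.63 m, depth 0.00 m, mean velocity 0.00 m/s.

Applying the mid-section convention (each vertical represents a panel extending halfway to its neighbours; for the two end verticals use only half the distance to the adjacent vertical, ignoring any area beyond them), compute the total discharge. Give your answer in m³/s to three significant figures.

2.61 m³/s

w_2 = (3.03 − 0.00)/2 = 1.515 m; q_2 = 0.68 × 1.27 × 1.515 = 1.308 m³/s
w_3 = (3.81 − 2.40)/2 = 0.705 m; q_3 = 0.71 × 1.31 × 0.705 = 0.6557 m³/s
w_4 = (4.63 − 3.03)/2 = 0.8 m; q_4 = 0.73 × 1.10 × 0.8 = 0.6424 m³/s
Stations 1, 5 contribute zero (depth or velocity is 0).
Q = Σ qᵢ = 2.606 m³/s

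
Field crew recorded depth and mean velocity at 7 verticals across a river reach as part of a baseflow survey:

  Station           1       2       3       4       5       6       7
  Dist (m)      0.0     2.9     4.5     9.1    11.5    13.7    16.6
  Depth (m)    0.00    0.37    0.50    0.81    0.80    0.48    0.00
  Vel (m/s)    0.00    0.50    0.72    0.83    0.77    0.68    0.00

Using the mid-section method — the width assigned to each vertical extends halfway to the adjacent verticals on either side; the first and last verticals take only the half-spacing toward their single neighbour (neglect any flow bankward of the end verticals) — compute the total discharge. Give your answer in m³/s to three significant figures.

6.13 m³/s

w_2 = (4.5 − 0.0)/2 = 2.25 m; q_2 = 0.50 × 0.37 × 2.25 = 0.4163 m³/s
w_3 = (9.1 − 2.9)/2 = 3.1 m; q_3 = 0.72 × 0.50 × 3.1 = 1.116 m³/s
w_4 = (11.5 − 4.5)/2 = 3.5 m; q_4 = 0.83 × 0.81 × 3.5 = 2.353 m³/s
w_5 = (13.7 − 9.1)/2 = 2.3 m; q_5 = 0.77 × 0.80 × 2.3 = 1.417 m³/s
w_6 = (16.6 − 11.5)/2 = 2.55 m; q_6 = 0.68 × 0.48 × 2.55 = 0.8323 m³/s
Stations 1, 7 contribute zero (depth or velocity is 0).
Q = Σ qᵢ = 6.134 m³/s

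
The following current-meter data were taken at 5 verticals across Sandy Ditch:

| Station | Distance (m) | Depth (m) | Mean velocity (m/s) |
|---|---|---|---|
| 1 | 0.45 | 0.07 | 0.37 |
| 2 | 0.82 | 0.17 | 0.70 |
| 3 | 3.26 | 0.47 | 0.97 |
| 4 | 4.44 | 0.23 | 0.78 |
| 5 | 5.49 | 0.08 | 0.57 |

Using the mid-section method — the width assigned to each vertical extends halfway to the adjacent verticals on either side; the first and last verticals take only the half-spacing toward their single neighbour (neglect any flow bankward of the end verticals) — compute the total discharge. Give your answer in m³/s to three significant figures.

1.22 m³/s

w_1 = (0.82 − 0.45)/2 = 0.185 m; q_1 = 0.37 × 0.07 × 0.185 = 0.004792 m³/s
w_2 = (3.26 − 0.45)/2 = 1.405 m; q_2 = 0.70 × 0.17 × 1.405 = 0.1672 m³/s
w_3 = (4.44 − 0.82)/2 = 1.81 m; q_3 = 0.97 × 0.47 × 1.81 = 0.8252 m³/s
w_4 = (5.49 − 3.26)/2 = 1.115 m; q_4 = 0.78 × 0.23 × 1.115 = 0.2000 m³/s
w_5 = (5.49 − 4.44)/2 = 0.525 m; q_5 = 0.57 × 0.08 × 0.525 = 0.02394 m³/s
Q = Σ qᵢ = 1.221 m³/s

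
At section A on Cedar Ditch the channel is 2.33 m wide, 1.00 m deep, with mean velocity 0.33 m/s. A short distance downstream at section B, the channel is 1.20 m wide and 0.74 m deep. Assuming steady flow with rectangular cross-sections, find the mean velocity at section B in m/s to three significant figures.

Q = A₁V₁ = (2.33×1.00) × 0.33 = 0.7689 m³/s
A₂ = 1.20 × 0.74 = 0.8880 m²
V₂ = Q/A₂ = 0.7689/0.8880 = 0.8659 m/s

0.866 m/s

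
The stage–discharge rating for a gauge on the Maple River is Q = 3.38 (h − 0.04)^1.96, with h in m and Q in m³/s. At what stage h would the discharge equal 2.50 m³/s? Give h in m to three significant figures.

h − h₀ = (Q/C)^(1/b) = (2.50/3.38)^(1/1.96) = 0.8574 m
h = 0.04 + 0.8574 = 0.8974 m

0.897 m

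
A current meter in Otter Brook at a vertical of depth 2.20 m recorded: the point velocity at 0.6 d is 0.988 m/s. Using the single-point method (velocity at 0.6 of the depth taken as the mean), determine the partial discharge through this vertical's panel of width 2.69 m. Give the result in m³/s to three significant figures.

v̄ = v₀.₆ = 0.988 m/s
q = v̄ × d × w = 0.9880 × 2.20 × 2.69 = 5.847 m³/s

5.85 m³/s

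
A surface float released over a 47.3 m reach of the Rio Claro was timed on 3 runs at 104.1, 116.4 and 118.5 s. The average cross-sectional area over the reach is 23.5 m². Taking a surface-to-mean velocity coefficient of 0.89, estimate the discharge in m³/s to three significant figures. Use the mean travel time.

t̄ = (104.1 + 116.4 + 118.5) / 3 = 113 s
v_surface = L / t̄ = 47.3 / 113 = 0.4186 m/s
v_mean = 0.89 × 0.4186 = 0.3725 m/s
Q = A × v_mean = 23.5 × 0.3725 = 8.755 m³/s

8.75 m³/s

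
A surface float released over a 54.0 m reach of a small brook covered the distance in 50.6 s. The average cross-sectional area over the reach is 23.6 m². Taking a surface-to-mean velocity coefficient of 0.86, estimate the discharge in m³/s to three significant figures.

21.7 m³/s

v_surface = L / t̄ = 54.0 / 50.6 = 1.067 m/s
v_mean = 0.86 × 1.067 = 0.9178 m/s
Q = A × v_mean = 23.6 × 0.9178 = 21.66 m³/s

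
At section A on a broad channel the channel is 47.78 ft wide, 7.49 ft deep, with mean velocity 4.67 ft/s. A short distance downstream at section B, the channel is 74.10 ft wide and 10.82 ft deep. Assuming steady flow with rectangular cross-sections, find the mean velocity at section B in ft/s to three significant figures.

2.08 ft/s

Q = A₁V₁ = (47.78×7.49) × 4.67 = 1671 ft³/s
A₂ = 74.10 × 10.82 = 801.8 ft²
V₂ = Q/A₂ = 1671/801.8 = 2.084 ft/s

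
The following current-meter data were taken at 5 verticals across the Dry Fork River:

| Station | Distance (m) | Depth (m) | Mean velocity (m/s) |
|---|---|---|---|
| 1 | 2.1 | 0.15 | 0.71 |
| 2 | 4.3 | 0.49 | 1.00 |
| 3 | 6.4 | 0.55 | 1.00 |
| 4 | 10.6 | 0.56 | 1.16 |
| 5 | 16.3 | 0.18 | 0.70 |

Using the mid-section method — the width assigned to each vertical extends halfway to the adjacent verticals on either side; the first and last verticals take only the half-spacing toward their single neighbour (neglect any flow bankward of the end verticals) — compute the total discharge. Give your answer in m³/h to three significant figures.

23300 m³/h

w_1 = (4.3 − 2.1)/2 = 1.1 m; q_1 = 0.71 × 0.15 × 1.1 = 0.1172 m³/s
w_2 = (6.4 − 2.1)/2 = 2.15 m; q_2 = 1.00 × 0.49 × 2.15 = 1.054 m³/s
w_3 = (10.6 − 4.3)/2 = 3.15 m; q_3 = 1.00 × 0.55 × 3.15 = 1.733 m³/s
w_4 = (16.3 − 6.4)/2 = 4.95 m; q_4 = 1.16 × 0.56 × 4.95 = 3.216 m³/s
w_5 = (16.3 − 10.6)/2 = 2.85 m; q_5 = 0.70 × 0.18 × 2.85 = 0.3591 m³/s
Q = Σ qᵢ = 6.478 m³/s
= 6.478 × 3600 = 23320 m³/h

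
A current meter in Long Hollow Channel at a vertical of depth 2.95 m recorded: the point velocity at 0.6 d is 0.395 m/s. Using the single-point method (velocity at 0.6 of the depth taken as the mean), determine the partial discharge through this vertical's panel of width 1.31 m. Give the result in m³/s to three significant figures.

v̄ = v₀.₆ = 0.395 m/s
q = v̄ × d × w = 0.3950 × 2.95 × 1.31 = 1.526 m³/s

1.53 m³/s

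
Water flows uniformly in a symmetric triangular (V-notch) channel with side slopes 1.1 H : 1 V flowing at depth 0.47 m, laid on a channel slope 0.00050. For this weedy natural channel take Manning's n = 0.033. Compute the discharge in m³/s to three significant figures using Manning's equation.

0.0513 m³/s

A = z·y² = 1.1×0.47² = 0.2430 m²
P = 2y√(1+z²) = 2×0.47×√(1+1.1²) = 1.397 m
R = A/P = 0.2430/1.397 = 0.1739 m
Q = (1/n)·A·R^(2/3)·S^(1/2) = (1/0.033) × 0.2430 × 0.1739^(2/3) × 0.00050^(1/2) = 0.05129 m³/s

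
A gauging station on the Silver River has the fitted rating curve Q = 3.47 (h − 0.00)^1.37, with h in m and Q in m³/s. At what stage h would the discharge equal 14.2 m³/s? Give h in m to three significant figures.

2.80 m

h − h₀ = (Q/C)^(1/b) = (14.2/3.47)^(1/1.37) = 2.797 m
h = 0.00 + 2.797 = 2.797 m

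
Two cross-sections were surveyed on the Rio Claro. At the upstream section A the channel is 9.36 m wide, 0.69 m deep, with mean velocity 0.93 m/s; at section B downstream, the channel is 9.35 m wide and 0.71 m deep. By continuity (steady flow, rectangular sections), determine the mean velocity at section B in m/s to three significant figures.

Q = A₁V₁ = (9.36×0.69) × 0.93 = 6.006 m³/s
A₂ = 9.35 × 0.71 = 6.639 m²
V₂ = Q/A₂ = 6.006/6.639 = 0.9048 m/s

0.905 m/s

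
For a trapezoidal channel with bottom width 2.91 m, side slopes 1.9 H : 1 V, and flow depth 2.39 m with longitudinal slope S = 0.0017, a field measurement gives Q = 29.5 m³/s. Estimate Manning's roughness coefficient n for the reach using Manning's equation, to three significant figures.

0.0304

A = (b + z·y)·y = (2.91 + 1.9×2.39)×2.39 = 17.81 m²
P = b + 2y√(1+z²) = 2.91 + 2×2.39×√(1+1.9²) = 13.17 m
R = A/P = 17.81/13.17 = 1.352 m
n = (1/Q)·A·R^(2/3)·S^(1/2) = (1/29.5) × 17.81 × 1.223 × 0.04123 = 0.03043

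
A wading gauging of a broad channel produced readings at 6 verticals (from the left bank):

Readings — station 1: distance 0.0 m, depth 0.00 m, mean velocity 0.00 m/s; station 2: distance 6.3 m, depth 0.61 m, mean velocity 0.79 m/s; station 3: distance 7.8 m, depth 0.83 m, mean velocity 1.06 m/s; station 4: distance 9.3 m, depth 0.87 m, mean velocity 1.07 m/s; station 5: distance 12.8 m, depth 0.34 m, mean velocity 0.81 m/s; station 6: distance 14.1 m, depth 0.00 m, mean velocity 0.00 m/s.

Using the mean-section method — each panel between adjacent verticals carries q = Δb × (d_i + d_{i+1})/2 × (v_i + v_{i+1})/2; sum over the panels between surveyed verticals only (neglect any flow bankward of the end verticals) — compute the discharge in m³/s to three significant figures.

5.20 m³/s

Panel 1-2: Δb = 6.3 m, d̄ = (0.00+0.61)/2 = 0.305, v̄ = (0.00+0.79)/2 = 0.395 → q = 6.3×0.305×0.395 = 0.7590 m³/s
Panel 2-3: Δb = 1.5 m, d̄ = (0.61+0.83)/2 = 0.72, v̄ = (0.79+1.06)/2 = 0.925 → q = 1.5×0.72×0.925 = 0.9990 m³/s
Panel 3-4: Δb = 1.5 m, d̄ = (0.83+0.87)/2 = 0.85, v̄ = (1.06+1.07)/2 = 1.065 → q = 1.5×0.85×1.065 = 1.358 m³/s
Panel 4-5: Δb = 3.5 m, d̄ = (0.87+0.34)/2 = 0.605, v̄ = (1.07+0.81)/2 = 0.94 → q = 3.5×0.605×0.94 = 1.990 m³/s
Panel 5-6: Δb = 1.3 m, d̄ = (0.34+0.00)/2 = 0.17, v̄ = (0.81+0.00)/2 = 0.405 → q = 1.3×0.17×0.405 = 0.08951 m³/s
Q = Σ q = 5.196 m³/s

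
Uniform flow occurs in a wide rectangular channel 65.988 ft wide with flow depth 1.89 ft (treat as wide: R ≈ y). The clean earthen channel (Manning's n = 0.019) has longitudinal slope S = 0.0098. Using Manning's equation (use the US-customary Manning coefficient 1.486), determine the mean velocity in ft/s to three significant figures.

A = b·y = 65.988 × 1.89 = 124.7 ft²
Wide channel: R ≈ y = 1.89 ft
Q = (1.486/n)·A·R^(2/3)·S^(1/2) = (1.486/0.019) × 124.7 × 1.890^(2/3) × 0.0098^(1/2) = 1476 ft³/s
V = Q/A = 1476/124.7 = 11.84 ft/s

11.8 ft/s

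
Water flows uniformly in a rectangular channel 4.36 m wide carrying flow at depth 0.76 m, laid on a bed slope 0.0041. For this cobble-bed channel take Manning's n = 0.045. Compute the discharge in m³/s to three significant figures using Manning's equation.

3.22 m³/s

A = b·y = 4.36 × 0.76 = 3.314 m²
P = b + 2y = 4.36 + 2×0.76 = 5.880 m
R = A/P = 3.314/5.880 = 0.5635 m
Q = (1/n)·A·R^(2/3)·S^(1/2) = (1/0.045) × 3.314 × 0.5635^(2/3) × 0.0041^(1/2) = 3.217 m³/s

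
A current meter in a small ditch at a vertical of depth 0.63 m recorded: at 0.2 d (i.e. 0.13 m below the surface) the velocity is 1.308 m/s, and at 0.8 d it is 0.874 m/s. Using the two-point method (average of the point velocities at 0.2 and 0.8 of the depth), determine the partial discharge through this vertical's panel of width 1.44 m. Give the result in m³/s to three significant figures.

0.990 m³/s

v̄ = (1.308 + 0.874) / 2 = 1.091 m/s
q = v̄ × d × w = 1.091 × 0.63 × 1.44 = 0.9898 m³/s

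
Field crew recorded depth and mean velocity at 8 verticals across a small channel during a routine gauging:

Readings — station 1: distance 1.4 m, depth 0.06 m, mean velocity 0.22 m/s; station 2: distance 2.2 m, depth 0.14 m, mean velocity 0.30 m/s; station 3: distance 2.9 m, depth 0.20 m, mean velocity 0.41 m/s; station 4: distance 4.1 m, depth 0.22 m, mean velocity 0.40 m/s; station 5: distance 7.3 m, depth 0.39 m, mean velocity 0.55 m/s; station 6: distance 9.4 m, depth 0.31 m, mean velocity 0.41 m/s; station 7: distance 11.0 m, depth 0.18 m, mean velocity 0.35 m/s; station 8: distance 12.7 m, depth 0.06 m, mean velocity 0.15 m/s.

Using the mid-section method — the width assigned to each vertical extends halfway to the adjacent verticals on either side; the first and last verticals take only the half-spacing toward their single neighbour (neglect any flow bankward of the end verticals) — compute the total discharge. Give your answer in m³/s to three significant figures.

w_1 = (2.2 − 1.4)/2 = 0.4 m; q_1 = 0.22 × 0.06 × 0.4 = 0.005280 m³/s
w_2 = (2.9 − 1.4)/2 = 0.75 m; q_2 = 0.30 × 0.14 × 0.75 = 0.03150 m³/s
w_3 = (4.1 − 2.2)/2 = 0.95 m; q_3 = 0.41 × 0.20 × 0.95 = 0.07790 m³/s
w_4 = (7.3 − 2.9)/2 = 2.2 m; q_4 = 0.40 × 0.22 × 2.2 = 0.1936 m³/s
w_5 = (9.4 − 4.1)/2 = 2.65 m; q_5 = 0.55 × 0.39 × 2.65 = 0.5684 m³/s
w_6 = (11.0 − 7.3)/2 = 1.85 m; q_6 = 0.41 × 0.31 × 1.85 = 0.2351 m³/s
w_7 = (12.7 − 9.4)/2 = 1.65 m; q_7 = 0.35 × 0.18 × 1.65 = 0.1040 m³/s
w_8 = (12.7 − 11.0)/2 = 0.85 m; q_8 = 0.15 × 0.06 × 0.85 = 0.007650 m³/s
Q = Σ qᵢ = 1.223 m³/s

1.22 m³/s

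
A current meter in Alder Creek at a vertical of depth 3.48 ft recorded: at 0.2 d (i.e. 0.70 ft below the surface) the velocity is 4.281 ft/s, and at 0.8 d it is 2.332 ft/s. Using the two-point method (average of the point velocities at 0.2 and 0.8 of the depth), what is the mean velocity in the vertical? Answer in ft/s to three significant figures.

3.31 ft/s

v̄ = (4.281 + 2.332) / 2 = 3.307 ft/s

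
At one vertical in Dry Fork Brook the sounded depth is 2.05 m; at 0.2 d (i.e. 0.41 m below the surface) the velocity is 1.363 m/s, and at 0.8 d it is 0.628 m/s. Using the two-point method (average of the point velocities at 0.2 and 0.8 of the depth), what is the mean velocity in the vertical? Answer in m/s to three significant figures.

v̄ = (1.363 + 0.628) / 2 = 0.9955 m/s

0.996 m/s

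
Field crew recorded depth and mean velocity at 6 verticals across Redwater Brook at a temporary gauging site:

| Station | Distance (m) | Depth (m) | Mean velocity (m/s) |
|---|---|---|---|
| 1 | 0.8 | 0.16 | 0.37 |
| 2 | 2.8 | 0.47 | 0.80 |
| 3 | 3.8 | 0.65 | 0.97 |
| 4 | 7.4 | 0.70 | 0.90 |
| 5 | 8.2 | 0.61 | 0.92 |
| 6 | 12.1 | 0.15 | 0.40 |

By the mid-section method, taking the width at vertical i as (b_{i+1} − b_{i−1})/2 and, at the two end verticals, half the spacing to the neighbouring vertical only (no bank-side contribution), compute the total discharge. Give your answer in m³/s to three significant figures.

4.90 m³/s

w_1 = (2.8 − 0.8)/2 = 1 m; q_1 = 0.37 × 0.16 × 1 = 0.05920 m³/s
w_2 = (3.8 − 0.8)/2 = 1.5 m; q_2 = 0.80 × 0.47 × 1.5 = 0.5640 m³/s
w_3 = (7.4 − 2.8)/2 = 2.3 m; q_3 = 0.97 × 0.65 × 2.3 = 1.450 m³/s
w_4 = (8.2 − 3.8)/2 = 2.2 m; q_4 = 0.90 × 0.70 × 2.2 = 1.386 m³/s
w_5 = (12.1 − 7.4)/2 = 2.35 m; q_5 = 0.92 × 0.61 × 2.35 = 1.319 m³/s
w_6 = (12.1 − 8.2)/2 = 1.95 m; q_6 = 0.40 × 0.15 × 1.95 = 0.1170 m³/s
Q = Σ qᵢ = 4.895 m³/s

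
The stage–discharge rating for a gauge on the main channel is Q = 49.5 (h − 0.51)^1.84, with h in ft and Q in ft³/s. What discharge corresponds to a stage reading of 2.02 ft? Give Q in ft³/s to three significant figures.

106 ft³/s

Q = 49.5 × (2.02 − 0.51)^1.84 = 49.5 × 1.51^1.84 = 105.7 ft³/s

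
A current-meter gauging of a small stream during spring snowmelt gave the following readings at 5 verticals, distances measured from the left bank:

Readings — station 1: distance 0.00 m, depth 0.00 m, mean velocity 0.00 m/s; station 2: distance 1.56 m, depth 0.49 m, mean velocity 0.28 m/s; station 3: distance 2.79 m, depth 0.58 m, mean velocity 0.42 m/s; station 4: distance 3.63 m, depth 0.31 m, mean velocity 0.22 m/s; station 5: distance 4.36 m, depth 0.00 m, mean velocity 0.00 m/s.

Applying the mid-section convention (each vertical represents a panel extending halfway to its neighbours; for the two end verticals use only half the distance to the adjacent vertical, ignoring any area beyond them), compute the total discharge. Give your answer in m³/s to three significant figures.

0.497 m³/s

w_2 = (2.79 − 0.00)/2 = 1.395 m; q_2 = 0.28 × 0.49 × 1.395 = 0.1914 m³/s
w_3 = (3.63 − 1.56)/2 = 1.035 m; q_3 = 0.42 × 0.58 × 1.035 = 0.2521 m³/s
w_4 = (4.36 − 2.79)/2 = 0.785 m; q_4 = 0.22 × 0.31 × 0.785 = 0.05354 m³/s
Stations 1, 5 contribute zero (depth or velocity is 0).
Q = Σ qᵢ = 0.4971 m³/s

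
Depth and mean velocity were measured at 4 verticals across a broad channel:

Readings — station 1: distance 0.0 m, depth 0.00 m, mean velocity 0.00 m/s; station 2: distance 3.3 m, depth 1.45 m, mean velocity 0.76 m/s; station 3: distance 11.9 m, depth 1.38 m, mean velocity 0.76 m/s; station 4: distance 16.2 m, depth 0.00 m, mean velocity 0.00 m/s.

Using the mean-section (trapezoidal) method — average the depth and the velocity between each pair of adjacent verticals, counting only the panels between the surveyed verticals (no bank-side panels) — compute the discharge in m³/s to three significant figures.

11.3 m³/s

Panel 1-2: Δb = 3.3 m, d̄ = (0.00+1.45)/2 = 0.725, v̄ = (0.00+0.76)/2 = 0.38 → q = 3.3×0.725×0.38 = 0.9092 m³/s
Panel 2-3: Δb = 8.6 m, d̄ = (1.45+1.38)/2 = 1.415, v̄ = (0.76+0.76)/2 = 0.76 → q = 8.6×1.415×0.76 = 9.248 m³/s
Panel 3-4: Δb = 4.3 m, d̄ = (1.38+0.00)/2 = 0.69, v̄ = (0.76+0.00)/2 = 0.38 → q = 4.3×0.69×0.38 = 1.127 m³/s
Q = Σ q = 11.29 m³/s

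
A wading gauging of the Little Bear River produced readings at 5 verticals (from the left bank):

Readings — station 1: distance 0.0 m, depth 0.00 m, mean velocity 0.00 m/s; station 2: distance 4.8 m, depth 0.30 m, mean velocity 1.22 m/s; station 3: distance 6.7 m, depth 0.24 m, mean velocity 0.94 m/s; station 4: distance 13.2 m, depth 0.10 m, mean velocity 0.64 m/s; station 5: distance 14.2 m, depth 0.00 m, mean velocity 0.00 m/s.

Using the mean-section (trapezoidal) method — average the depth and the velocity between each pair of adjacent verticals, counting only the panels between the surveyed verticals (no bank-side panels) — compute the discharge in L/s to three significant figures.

1880 L/s

Panel 1-2: Δb = 4.8 m, d̄ = (0.00+0.30)/2 = 0.15, v̄ = (0.00+1.22)/2 = 0.61 → q = 4.8×0.15×0.61 = 0.4392 m³/s
Panel 2-3: Δb = 1.9 m, d̄ = (0.30+0.24)/2 = 0.27, v̄ = (1.22+0.94)/2 = 1.08 → q = 1.9×0.27×1.08 = 0.5540 m³/s
Panel 3-4: Δb = 6.5 m, d̄ = (0.24+0.10)/2 = 0.17, v̄ = (0.94+0.64)/2 = 0.79 → q = 6.5×0.17×0.79 = 0.8730 m³/s
Panel 4-5: Δb = 1 m, d̄ = (0.10+0.00)/2 = 0.05, v̄ = (0.64+0.00)/2 = 0.32 → q = 1×0.05×0.32 = 0.01600 m³/s
Q = Σ q = 1.882 m³/s
= 1.882 × 1000 = 1882 L/s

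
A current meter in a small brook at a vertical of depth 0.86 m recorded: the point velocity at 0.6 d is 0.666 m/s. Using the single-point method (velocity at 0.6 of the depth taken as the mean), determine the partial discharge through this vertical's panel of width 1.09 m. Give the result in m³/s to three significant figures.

v̄ = v₀.₆ = 0.666 m/s
q = v̄ × d × w = 0.6660 × 0.86 × 1.09 = 0.6243 m³/s

0.624 m³/s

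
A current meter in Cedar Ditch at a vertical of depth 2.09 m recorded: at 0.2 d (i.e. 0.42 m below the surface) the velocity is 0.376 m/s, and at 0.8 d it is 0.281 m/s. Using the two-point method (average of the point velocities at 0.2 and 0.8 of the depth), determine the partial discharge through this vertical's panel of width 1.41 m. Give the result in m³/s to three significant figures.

0.968 m³/s

v̄ = (0.376 + 0.281) / 2 = 0.3285 m/s
q = v̄ × d × w = 0.3285 × 2.09 × 1.41 = 0.9681 m³/s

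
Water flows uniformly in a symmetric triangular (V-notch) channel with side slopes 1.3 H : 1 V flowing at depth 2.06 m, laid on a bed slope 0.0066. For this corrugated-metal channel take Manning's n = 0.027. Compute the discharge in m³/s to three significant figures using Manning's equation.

A = z·y² = 1.3×2.06² = 5.517 m²
P = 2y√(1+z²) = 2×2.06×√(1+1.3²) = 6.757 m
R = A/P = 5.517/6.757 = 0.8164 m
Q = (1/n)·A·R^(2/3)·S^(1/2) = (1/0.027) × 5.517 × 0.8164^(2/3) × 0.0066^(1/2) = 14.50 m³/s

14.5 m³/s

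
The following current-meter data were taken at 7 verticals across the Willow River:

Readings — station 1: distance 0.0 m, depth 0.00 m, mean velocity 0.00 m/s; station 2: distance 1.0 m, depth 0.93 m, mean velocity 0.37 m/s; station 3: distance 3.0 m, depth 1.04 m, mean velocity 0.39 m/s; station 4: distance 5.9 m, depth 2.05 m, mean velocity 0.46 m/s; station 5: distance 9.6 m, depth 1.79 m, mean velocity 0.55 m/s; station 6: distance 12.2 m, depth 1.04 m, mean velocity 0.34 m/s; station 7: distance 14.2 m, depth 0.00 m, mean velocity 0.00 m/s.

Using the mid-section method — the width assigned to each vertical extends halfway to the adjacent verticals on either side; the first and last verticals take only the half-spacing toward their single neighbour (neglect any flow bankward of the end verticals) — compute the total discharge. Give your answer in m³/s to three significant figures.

w_2 = (3.0 − 0.0)/2 = 1.5 m; q_2 = 0.37 × 0.93 × 1.5 = 0.5162 m³/s
w_3 = (5.9 − 1.0)/2 = 2.45 m; q_3 = 0.39 × 1.04 × 2.45 = 0.9937 m³/s
w_4 = (9.6 − 3.0)/2 = 3.3 m; q_4 = 0.46 × 2.05 × 3.3 = 3.112 m³/s
w_5 = (12.2 − 5.9)/2 = 3.15 m; q_5 = 0.55 × 1.79 × 3.15 = 3.101 m³/s
w_6 = (14.2 − 9.6)/2 = 2.3 m; q_6 = 0.34 × 1.04 × 2.3 = 0.8133 m³/s
Stations 1, 7 contribute zero (depth or velocity is 0).
Q = Σ qᵢ = 8.536 m³/s

8.54 m³/s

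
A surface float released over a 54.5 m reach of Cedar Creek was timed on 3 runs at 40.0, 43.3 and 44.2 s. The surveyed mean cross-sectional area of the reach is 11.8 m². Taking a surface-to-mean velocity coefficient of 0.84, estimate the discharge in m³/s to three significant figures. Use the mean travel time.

t̄ = (40.0 + 43.3 + 44.2) / 3 = 42.5 s
v_surface = L / t̄ = 54.5 / 42.5 = 1.282 m/s
v_mean = 0.84 × 1.282 = 1.077 m/s
Q = A × v_mean = 11.8 × 1.077 = 12.71 m³/s

12.7 m³/s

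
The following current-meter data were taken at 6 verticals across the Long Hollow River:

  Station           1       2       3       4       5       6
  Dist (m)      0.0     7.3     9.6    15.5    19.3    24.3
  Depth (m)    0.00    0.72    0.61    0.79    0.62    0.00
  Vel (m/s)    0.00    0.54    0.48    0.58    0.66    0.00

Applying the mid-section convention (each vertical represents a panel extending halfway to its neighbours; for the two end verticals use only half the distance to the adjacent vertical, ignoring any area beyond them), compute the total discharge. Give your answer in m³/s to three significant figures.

w_2 = (9.6 − 0.0)/2 = 4.8 m; q_2 = 0.54 × 0.72 × 4.8 = 1.866 m³/s
w_3 = (15.5 − 7.3)/2 = 4.1 m; q_3 = 0.48 × 0.61 × 4.1 = 1.200 m³/s
w_4 = (19.3 − 9.6)/2 = 4.85 m; q_4 = 0.58 × 0.79 × 4.85 = 2.222 m³/s
w_5 = (24.3 − 15.5)/2 = 4.4 m; q_5 = 0.66 × 0.62 × 4.4 = 1.800 m³/s
Stations 1, 6 contribute zero (depth or velocity is 0).
Q = Σ qᵢ = 7.089 m³/s

7.09 m³/s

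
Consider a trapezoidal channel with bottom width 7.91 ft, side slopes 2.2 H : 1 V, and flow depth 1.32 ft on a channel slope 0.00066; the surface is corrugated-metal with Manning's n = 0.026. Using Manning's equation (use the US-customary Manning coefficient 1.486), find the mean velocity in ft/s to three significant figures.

1.47 ft/s

A = (b + z·y)·y = (7.91 + 2.2×1.32)×1.32 = 14.27 ft²
P = b + 2y√(1+z²) = 7.91 + 2×1.32×√(1+2.2²) = 14.29 ft
R = A/P = 14.27/14.29 = 0.9989 ft
Q = (1.486/n)·A·R^(2/3)·S^(1/2) = (1.486/0.026) × 14.27 × 0.9989^(2/3) × 0.00066^(1/2) = 20.94 ft³/s
V = Q/A = 20.94/14.27 = 1.467 ft/s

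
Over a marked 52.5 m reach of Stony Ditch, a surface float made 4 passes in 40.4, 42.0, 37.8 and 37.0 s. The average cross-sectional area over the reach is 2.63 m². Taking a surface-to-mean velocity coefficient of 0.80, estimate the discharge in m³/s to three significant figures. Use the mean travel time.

2.81 m³/s

t̄ = (40.4 + 42.0 + 37.8 + 37.0) / 4 = 39.3 s
v_surface = L / t̄ = 52.5 / 39.3 = 1.336 m/s
v_mean = 0.80 × 1.336 = 1.069 m/s
Q = A × v_mean = 2.63 × 1.069 = 2.811 m³/s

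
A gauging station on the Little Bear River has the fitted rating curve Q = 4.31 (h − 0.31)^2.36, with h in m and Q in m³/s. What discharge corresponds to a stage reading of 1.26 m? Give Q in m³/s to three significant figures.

3.82 m³/s

Q = 4.31 × (1.26 − 0.31)^2.36 = 4.31 × 0.95^2.36 = 3.819 m³/s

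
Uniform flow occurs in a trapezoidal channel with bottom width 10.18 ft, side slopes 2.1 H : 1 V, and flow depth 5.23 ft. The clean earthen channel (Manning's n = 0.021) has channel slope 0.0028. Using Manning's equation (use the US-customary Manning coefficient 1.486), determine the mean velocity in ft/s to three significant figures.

8.14 ft/s

A = (b + z·y)·y = (10.18 + 2.1×5.23)×5.23 = 110.7 ft²
P = b + 2y√(1+z²) = 10.18 + 2×5.23×√(1+2.1²) = 34.51 ft
R = A/P = 110.7/34.51 = 3.207 ft
Q = (1.486/n)·A·R^(2/3)·S^(1/2) = (1.486/0.021) × 110.7 × 3.207^(2/3) × 0.0028^(1/2) = 901.3 ft³/s
V = Q/A = 901.3/110.7 = 8.143 ft/s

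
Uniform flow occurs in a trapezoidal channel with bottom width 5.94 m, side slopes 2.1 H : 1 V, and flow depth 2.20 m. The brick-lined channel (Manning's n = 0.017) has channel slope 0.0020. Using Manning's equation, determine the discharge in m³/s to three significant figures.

77.8 m³/s

A = (b + z·y)·y = (5.94 + 2.1×2.20)×2.20 = 23.23 m²
P = b + 2y√(1+z²) = 5.94 + 2×2.20×√(1+2.1²) = 16.17 m
R = A/P = 23.23/16.17 = 1.436 m
Q = (1/n)·A·R^(2/3)·S^(1/2) = (1/0.017) × 23.23 × 1.436^(2/3) × 0.0020^(1/2) = 77.80 m³/s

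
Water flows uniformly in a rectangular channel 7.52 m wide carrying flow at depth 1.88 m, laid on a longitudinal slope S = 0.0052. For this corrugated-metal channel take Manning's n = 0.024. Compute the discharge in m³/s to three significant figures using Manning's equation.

A = b·y = 7.52 × 1.88 = 14.14 m²
P = b + 2y = 7.52 + 2×1.88 = 11.28 m
R = A/P = 14.14/11.28 = 1.253 m
Q = (1/n)·A·R^(2/3)·S^(1/2) = (1/0.024) × 14.14 × 1.253^(2/3) × 0.0052^(1/2) = 49.38 m³/s

49.4 m³/s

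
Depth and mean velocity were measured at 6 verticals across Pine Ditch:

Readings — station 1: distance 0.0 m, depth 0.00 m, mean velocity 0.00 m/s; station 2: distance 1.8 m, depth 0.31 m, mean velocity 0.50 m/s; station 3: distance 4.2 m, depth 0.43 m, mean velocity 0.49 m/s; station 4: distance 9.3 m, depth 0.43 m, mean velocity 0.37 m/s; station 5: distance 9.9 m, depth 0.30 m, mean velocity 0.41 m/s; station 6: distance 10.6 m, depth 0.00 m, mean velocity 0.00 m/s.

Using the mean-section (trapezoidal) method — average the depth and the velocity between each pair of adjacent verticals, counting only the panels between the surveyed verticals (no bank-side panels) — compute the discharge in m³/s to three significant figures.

Panel 1-2: Δb = 1.8 m, d̄ = (0.00+0.31)/2 = 0.155, v̄ = (0.00+0.50)/2 = 0.25 → q = 1.8×0.155×0.25 = 0.06975 m³/s
Panel 2-3: Δb = 2.4 m, d̄ = (0.31+0.43)/2 = 0.37, v̄ = (0.50+0.49)/2 = 0.495 → q = 2.4×0.37×0.495 = 0.4396 m³/s
Panel 3-4: Δb = 5.1 m, d̄ = (0.43+0.43)/2 = 0.43, v̄ = (0.49+0.37)/2 = 0.43 → q = 5.1×0.43×0.43 = 0.9430 m³/s
Panel 4-5: Δb = 0.6 m, d̄ = (0.43+0.30)/2 = 0.365, v̄ = (0.37+0.41)/2 = 0.39 → q = 0.6×0.365×0.39 = 0.08541 m³/s
Panel 5-6: Δb = 0.7 m, d̄ = (0.30+0.00)/2 = 0.15, v̄ = (0.41+0.00)/2 = 0.205 → q = 0.7×0.15×0.205 = 0.02153 m³/s
Q = Σ q = 1.559 m³/s

1.56 m³/s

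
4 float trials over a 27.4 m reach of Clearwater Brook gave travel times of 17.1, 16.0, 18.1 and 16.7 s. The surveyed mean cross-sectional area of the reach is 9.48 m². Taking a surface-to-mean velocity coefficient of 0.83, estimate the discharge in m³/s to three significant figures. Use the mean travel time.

12.7 m³/s

t̄ = (17.1 + 16.0 + 18.1 + 16.7) / 4 = 16.975 s
v_surface = L / t̄ = 27.4 / 16.975 = 1.614 m/s
v_mean = 0.83 × 1.614 = 1.340 m/s
Q = A × v_mean = 9.48 × 1.340 = 12.70 m³/s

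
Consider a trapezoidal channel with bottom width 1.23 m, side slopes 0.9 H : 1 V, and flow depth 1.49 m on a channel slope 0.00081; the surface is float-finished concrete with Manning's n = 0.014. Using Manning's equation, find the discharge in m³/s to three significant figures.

A = (b + z·y)·y = (1.23 + 0.9×1.49)×1.49 = 3.831 m²
P = b + 2y√(1+z²) = 1.23 + 2×1.49×√(1+0.9²) = 5.239 m
R = A/P = 3.831/5.239 = 0.7312 m
Q = (1/n)·A·R^(2/3)·S^(1/2) = (1/0.014) × 3.831 × 0.7312^(2/3) × 0.00081^(1/2) = 6.321 m³/s

6.32 m³/s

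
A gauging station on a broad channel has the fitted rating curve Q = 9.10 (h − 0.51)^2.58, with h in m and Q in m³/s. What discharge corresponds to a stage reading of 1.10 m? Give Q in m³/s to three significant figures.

2.33 m³/s

Q = 9.10 × (1.10 − 0.51)^2.58 = 9.10 × 0.59^2.58 = 2.333 m³/s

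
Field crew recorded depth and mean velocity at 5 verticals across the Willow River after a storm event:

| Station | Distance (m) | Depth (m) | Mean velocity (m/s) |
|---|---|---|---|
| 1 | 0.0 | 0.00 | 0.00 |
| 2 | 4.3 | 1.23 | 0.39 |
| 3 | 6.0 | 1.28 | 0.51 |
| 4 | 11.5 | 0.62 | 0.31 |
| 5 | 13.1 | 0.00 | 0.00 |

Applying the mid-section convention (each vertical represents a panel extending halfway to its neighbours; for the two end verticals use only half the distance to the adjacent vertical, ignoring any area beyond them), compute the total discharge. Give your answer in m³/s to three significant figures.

w_2 = (6.0 − 0.0)/2 = 3 m; q_2 = 0.39 × 1.23 × 3 = 1.439 m³/s
w_3 = (11.5 − 4.3)/2 = 3.6 m; q_3 = 0.51 × 1.28 × 3.6 = 2.350 m³/s
w_4 = (13.1 − 6.0)/2 = 3.55 m; q_4 = 0.31 × 0.62 × 3.55 = 0.6823 m³/s
Stations 1, 5 contribute zero (depth or velocity is 0).
Q = Σ qᵢ = 4.471 m³/s

4.47 m³/s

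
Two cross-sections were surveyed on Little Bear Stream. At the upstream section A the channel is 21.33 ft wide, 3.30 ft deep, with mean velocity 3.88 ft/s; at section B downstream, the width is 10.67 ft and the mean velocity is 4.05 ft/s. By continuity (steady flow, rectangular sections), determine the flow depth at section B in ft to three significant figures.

6.32 ft

Q = A₁V₁ = (21.33×3.30) × 3.88 = 273.1 ft³/s
d₂ = Q/(b₂ V₂) = 273.1/(10.67×4.05) = 6.320 ft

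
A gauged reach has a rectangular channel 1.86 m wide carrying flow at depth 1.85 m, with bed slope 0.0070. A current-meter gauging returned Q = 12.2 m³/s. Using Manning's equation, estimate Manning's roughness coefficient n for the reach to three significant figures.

A = b·y = 1.86 × 1.85 = 3.441 m²
P = b + 2y = 1.86 + 2×1.85 = 5.560 m
R = A/P = 3.441/5.560 = 0.6189 m
n = (1/Q)·A·R^(2/3)·S^(1/2) = (1/12.2) × 3.441 × 0.7262 × 0.08367 = 0.01714

0.0171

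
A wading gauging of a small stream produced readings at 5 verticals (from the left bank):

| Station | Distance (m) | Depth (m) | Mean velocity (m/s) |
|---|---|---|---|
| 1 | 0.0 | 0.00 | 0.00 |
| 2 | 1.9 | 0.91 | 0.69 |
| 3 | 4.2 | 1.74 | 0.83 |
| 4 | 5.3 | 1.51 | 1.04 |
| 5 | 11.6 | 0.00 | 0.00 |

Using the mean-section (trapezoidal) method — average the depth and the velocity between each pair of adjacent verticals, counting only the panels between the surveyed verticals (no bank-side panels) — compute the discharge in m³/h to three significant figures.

Panel 1-2: Δb = 1.9 m, d̄ = (0.00+0.91)/2 = 0.455, v̄ = (0.00+0.69)/2 = 0.345 → q = 1.9×0.455×0.345 = 0.2983 m³/s
Panel 2-3: Δb = 2.3 m, d̄ = (0.91+1.74)/2 = 1.325, v̄ = (0.69+0.83)/2 = 0.76 → q = 2.3×1.325×0.76 = 2.316 m³/s
Panel 3-4: Δb = 1.1 m, d̄ = (1.74+1.51)/2 = 1.625, v̄ = (0.83+1.04)/2 = 0.935 → q = 1.1×1.625×0.935 = 1.671 m³/s
Panel 4-5: Δb = 6.3 m, d̄ = (1.51+0.00)/2 = 0.755, v̄ = (1.04+0.00)/2 = 0.52 → q = 6.3×0.755×0.52 = 2.473 m³/s
Q = Σ q = 6.759 m³/s
= 6.759 × 3600 = 24330 m³/h

24300 m³/h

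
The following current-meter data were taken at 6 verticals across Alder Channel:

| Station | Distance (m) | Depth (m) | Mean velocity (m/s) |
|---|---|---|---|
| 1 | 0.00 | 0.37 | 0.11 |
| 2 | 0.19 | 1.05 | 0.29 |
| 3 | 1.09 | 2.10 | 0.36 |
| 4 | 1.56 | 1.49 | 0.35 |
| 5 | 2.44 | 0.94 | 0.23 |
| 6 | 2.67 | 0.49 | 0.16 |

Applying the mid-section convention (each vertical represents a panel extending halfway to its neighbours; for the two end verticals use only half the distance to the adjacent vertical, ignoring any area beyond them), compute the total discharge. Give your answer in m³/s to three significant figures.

w_1 = (0.19 − 0.00)/2 = 0.095 m; q_1 = 0.11 × 0.37 × 0.095 = 0.003867 m³/s
w_2 = (1.09 − 0.00)/2 = 0.545 m; q_2 = 0.29 × 1.05 × 0.545 = 0.1660 m³/s
w_3 = (1.56 − 0.19)/2 = 0.685 m; q_3 = 0.36 × 2.10 × 0.685 = 0.5179 m³/s
w_4 = (2.44 − 1.09)/2 = 0.675 m; q_4 = 0.35 × 1.49 × 0.675 = 0.3520 m³/s
w_5 = (2.67 − 1.56)/2 = 0.555 m; q_5 = 0.23 × 0.94 × 0.555 = 0.1200 m³/s
w_6 = (2.67 − 2.44)/2 = 0.115 m; q_6 = 0.16 × 0.49 × 0.115 = 0.009016 m³/s
Q = Σ qᵢ = 1.169 m³/s

1.17 m³/s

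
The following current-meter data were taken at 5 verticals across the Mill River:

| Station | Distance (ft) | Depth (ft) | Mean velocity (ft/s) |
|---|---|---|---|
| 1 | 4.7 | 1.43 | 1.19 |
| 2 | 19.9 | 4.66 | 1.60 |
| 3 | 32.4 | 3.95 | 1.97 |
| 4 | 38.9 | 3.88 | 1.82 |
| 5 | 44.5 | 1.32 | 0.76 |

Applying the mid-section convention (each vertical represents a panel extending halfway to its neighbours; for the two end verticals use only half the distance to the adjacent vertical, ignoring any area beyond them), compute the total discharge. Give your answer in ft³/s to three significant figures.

236 ft³/s

w_1 = (19.9 − 4.7)/2 = 7.6 ft; q_1 = 1.19 × 1.43 × 7.6 = 12.93 ft³/s
w_2 = (32.4 − 4.7)/2 = 13.85 ft; q_2 = 1.60 × 4.66 × 13.85 = 103.3 ft³/s
w_3 = (38.9 − 19.9)/2 = 9.5 ft; q_3 = 1.97 × 3.95 × 9.5 = 73.92 ft³/s
w_4 = (44.5 − 32.4)/2 = 6.05 ft; q_4 = 1.82 × 3.88 × 6.05 = 42.72 ft³/s
w_5 = (44.5 − 38.9)/2 = 2.8 ft; q_5 = 0.76 × 1.32 × 2.8 = 2.809 ft³/s
Q = Σ qᵢ = 235.7 ft³/s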